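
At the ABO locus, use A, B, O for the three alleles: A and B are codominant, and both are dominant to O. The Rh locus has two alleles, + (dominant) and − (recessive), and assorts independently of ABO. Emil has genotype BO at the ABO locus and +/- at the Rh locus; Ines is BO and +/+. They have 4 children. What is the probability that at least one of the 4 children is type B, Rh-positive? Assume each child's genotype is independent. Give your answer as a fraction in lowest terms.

ABO cross BO × BO → 1/4 O, 3/4 B.
Rh cross +/- × +/+ → 1 Rh+; so P(type B, Rh-positive) = 3/4 × 1 = 3/4 per child.
P(none) = (1/4)^4 = 1/256; P(at least one) = 1 − 1/256 = 255/256.

255/256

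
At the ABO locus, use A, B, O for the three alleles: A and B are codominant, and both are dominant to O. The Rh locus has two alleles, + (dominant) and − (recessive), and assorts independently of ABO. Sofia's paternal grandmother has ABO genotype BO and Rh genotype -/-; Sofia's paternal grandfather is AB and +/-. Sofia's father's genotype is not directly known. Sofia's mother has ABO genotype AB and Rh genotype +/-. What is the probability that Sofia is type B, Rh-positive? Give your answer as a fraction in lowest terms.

15/64

Sofia's father's ABO genotype from BO × AB: 1/4 AB, 1/4 AO, 1/4 BB, 1/4 BO.
Crossing each possibility with the mother AB and summing P(type B): 1/4·1/4 + 1/4·1/4 + 1/4·1/2 + 1/4·1/2 = 3/8.
Similarly for Rh via the father's Rh distribution: P(Rh+) = 5/8.
Independent loci: 3/8 × 5/8 = 15/64.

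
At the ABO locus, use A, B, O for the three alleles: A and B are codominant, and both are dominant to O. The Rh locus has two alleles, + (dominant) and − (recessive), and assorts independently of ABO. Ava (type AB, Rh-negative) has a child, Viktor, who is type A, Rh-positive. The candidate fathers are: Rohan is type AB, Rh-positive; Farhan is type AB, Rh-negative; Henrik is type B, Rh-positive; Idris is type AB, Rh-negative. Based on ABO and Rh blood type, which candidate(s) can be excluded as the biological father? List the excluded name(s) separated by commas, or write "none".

Farhan, Idris

A candidate is excluded only if no genotype consistent with his phenotype could produce a type A, Rh-positive child with a type AB, Rh-negative mother.
Farhan (type AB, Rh-): no genotype consistent with that phenotype can produce a type-A Rh+ child with a type-AB mother.
Idris (type AB, Rh-): no genotype consistent with that phenotype can produce a type-A Rh+ child with a type-AB mother.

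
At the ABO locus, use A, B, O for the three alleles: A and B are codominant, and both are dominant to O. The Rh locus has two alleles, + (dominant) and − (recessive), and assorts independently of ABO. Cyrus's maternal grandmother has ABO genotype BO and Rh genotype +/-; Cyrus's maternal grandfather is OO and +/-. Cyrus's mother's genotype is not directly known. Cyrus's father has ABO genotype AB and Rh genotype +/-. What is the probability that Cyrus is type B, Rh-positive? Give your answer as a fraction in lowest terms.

3/8

Cyrus's mother's ABO genotype from BO × OO: 1/2 BO, 1/2 OO.
Crossing each possibility with the father AB and summing P(type B): 1/2·1/2 + 1/2·1/2 = 1/2.
Similarly for Rh via the mother's Rh distribution: P(Rh+) = 3/4.
Independent loci: 1/2 × 3/4 = 3/8.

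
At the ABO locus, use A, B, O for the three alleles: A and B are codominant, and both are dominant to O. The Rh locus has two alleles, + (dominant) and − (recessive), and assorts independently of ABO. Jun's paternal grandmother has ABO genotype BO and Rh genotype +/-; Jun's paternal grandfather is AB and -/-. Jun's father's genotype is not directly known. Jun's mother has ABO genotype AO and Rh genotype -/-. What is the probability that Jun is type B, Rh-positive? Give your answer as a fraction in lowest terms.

Jun's father's ABO genotype from BO × AB: 1/4 AB, 1/4 AO, 1/4 BB, 1/4 BO.
Crossing each possibility with the mother AO and summing P(type B): 1/4·1/4 + 1/4·0 + 1/4·1/2 + 1/4·1/4 = 1/4.
Similarly for Rh via the father's Rh distribution: P(Rh+) = 1/4.
Independent loci: 1/4 × 1/4 = 1/16.

1/16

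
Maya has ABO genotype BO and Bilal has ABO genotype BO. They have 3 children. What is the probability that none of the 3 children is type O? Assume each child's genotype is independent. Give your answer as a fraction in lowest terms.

27/64

ABO cross BO × BO → 1/4 O, 3/4 B.
So P(type O) = 1/4 per child.
P(not type O) = 3/4 for one child; (3/4)^3 = 27/64.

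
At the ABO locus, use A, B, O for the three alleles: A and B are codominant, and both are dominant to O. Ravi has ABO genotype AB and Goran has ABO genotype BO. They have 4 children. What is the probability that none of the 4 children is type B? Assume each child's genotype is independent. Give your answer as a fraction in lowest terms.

1/16

ABO cross AB × BO → 1/4 A, 1/2 B, 1/4 AB.
So P(type B) = 1/2 per child.
P(not type B) = 1/2 for one child; (1/2)^4 = 1/16.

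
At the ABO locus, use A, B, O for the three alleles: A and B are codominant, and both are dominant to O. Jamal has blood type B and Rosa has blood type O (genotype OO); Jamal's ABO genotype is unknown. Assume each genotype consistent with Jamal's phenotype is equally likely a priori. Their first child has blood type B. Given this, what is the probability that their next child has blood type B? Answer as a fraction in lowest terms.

Possible genotypes: Jamal ∈ {BB, BO}; Rosa ∈ {OO}.
Weight each parental genotype pair by prior × P(type-B child):
  BB × OO: posterior weight 2/3; P(next child type B) = 1.
  BO × OO: posterior weight 1/3; P(next child type B) = 1/2.
Weighted sum = 5/6.

5/6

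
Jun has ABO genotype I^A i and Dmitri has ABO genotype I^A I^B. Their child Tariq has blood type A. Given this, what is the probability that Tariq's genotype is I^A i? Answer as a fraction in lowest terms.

1/2

Cross I^A i × I^A I^B → 1/4 I^A I^A, 1/4 I^A I^B, 1/4 I^A i, 1/4 I^B i.
Type-A genotypes among offspring: I^A I^A (1/4), I^A i (1/4); total 1/2.
P(I^A i | type A) = (1/4) / (1/2) = 1/2.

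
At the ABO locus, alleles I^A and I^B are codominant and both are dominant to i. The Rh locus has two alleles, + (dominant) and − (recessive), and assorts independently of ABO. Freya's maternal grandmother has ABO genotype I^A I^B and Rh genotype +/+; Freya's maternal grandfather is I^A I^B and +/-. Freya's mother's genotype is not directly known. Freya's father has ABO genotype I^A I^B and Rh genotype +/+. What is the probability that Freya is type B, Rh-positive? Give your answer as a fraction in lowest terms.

Freya's mother's ABO genotype from I^A I^B × I^A I^B: 1/4 I^A I^A, 1/2 I^A I^B, 1/4 I^B I^B.
Crossing each possibility with the father I^A I^B and summing P(type B): 1/4·0 + 1/2·1/4 + 1/4·1/2 = 1/4.
Similarly for Rh via the mother's Rh distribution: P(Rh+) = 1.
Independent loci: 1/4 × 1 = 1/4.

1/4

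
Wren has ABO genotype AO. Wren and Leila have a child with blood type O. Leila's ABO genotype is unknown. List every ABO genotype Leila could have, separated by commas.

AO, BO, OO

For each candidate genotype of Leila, check whether crossing it with AO can produce every observed child phenotype.
  AA → possible child types {A} ✗
  AB → possible child types {A, B, AB} ✗
  AO → possible child types {O, A} ✓
  BB → possible child types {B, AB} ✗
  BO → possible child types {O, A, B, AB} ✓
  OO → possible child types {O, A} ✓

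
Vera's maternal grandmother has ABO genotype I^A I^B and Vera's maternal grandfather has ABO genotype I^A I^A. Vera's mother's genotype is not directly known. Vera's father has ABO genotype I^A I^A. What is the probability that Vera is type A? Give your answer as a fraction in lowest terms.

3/4

Vera's mother's ABO genotype from I^A I^B × I^A I^A: 1/2 I^A I^A, 1/2 I^A I^B.
Crossing each possibility with the father I^A I^A and summing P(type A): 1/2·1 + 1/2·1/2 = 3/4.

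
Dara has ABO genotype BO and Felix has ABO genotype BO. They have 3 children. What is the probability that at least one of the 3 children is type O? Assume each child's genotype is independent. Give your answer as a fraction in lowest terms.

ABO cross BO × BO → 1/4 O, 3/4 B.
So P(type O) = 1/4 per child.
P(none) = (3/4)^3 = 27/64; P(at least one) = 1 − 27/64 = 37/64.

37/64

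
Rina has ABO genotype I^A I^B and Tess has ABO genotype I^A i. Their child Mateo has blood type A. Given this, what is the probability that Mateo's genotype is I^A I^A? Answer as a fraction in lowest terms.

1/2

Cross I^A I^B × I^A i → 1/4 I^A I^A, 1/4 I^A I^B, 1/4 I^A i, 1/4 I^B i.
Type-A genotypes among offspring: I^A I^A (1/4), I^A i (1/4); total 1/2.
P(I^A I^A | type A) = (1/4) / (1/2) = 1/2.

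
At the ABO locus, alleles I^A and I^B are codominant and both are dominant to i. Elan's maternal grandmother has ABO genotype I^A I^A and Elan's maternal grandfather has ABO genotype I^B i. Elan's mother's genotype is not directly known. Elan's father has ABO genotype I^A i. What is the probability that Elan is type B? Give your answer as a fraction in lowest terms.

Elan's mother's ABO genotype from I^A I^A × I^B i: 1/2 I^A I^B, 1/2 I^A i.
Crossing each possibility with the father I^A i and summing P(type B): 1/2·1/4 + 1/2·0 = 1/8.

1/8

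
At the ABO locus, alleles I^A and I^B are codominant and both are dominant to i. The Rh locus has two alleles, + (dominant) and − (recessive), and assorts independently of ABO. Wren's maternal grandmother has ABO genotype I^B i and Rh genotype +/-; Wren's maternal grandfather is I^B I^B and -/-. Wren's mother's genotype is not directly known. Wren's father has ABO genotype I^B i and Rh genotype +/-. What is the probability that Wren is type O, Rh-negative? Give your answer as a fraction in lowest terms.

Wren's mother's ABO genotype from I^B i × I^B I^B: 1/2 I^B I^B, 1/2 I^B i.
Crossing each possibility with the father I^B i and summing P(type O): 1/2·0 + 1/2·1/4 = 1/8.
Similarly for Rh via the mother's Rh distribution: P(Rh-) = 3/8.
Independent loci: 1/8 × 3/8 = 3/64.

3/64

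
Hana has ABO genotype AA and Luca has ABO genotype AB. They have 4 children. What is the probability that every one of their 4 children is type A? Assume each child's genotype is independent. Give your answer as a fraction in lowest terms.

ABO cross AA × AB → 1/2 A, 1/2 AB.
So P(type A) = 1/2 per child.
All 4 independent: (1/2)^4 = 1/16.

1/16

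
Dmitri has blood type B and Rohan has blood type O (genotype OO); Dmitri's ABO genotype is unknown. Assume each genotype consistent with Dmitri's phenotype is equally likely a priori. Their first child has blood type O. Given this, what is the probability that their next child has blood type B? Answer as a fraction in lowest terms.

Possible genotypes: Dmitri ∈ {BB, BO}; Rohan ∈ {OO}.
Weight each parental genotype pair by prior × P(type-O child):
  BO × OO: posterior weight 1; P(next child type B) = 1/2.
Weighted sum = 1/2.

1/2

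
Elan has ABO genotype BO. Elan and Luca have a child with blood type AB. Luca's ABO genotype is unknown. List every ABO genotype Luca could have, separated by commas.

For each candidate genotype of Luca, check whether crossing it with BO can produce every observed child phenotype.
  AA → possible child types {A, AB} ✓
  AB → possible child types {A, B, AB} ✓
  AO → possible child types {O, A, B, AB} ✓
  BB → possible child types {B} ✗
  BO → possible child types {O, B} ✗
  OO → possible child types {O, B} ✗

AA, AB, AO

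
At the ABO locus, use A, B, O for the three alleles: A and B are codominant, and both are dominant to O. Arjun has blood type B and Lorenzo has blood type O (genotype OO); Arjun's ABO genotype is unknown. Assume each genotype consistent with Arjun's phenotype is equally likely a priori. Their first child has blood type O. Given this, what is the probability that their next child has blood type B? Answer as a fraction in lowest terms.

Possible genotypes: Arjun ∈ {BB, BO}; Lorenzo ∈ {OO}.
Weight each parental genotype pair by prior × P(type-O child):
  BO × OO: posterior weight 1; P(next child type B) = 1/2.
Weighted sum = 1/2.

1/2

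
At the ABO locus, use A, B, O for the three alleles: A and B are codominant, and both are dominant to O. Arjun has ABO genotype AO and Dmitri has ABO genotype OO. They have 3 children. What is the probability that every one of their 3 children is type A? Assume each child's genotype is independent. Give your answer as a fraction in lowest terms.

1/8

ABO cross AO × OO → 1/2 O, 1/2 A.
So P(type A) = 1/2 per child.
All 3 independent: (1/2)^3 = 1/8.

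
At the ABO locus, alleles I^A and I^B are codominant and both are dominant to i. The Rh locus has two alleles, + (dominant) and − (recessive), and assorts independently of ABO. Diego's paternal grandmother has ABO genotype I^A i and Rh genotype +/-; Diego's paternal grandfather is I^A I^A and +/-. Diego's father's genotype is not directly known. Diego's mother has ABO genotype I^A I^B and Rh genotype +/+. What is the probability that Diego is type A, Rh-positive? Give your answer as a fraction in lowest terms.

1/2

Diego's father's ABO genotype from I^A i × I^A I^A: 1/2 I^A I^A, 1/2 I^A i.
Crossing each possibility with the mother I^A I^B and summing P(type A): 1/2·1/2 + 1/2·1/2 = 1/2.
Similarly for Rh via the father's Rh distribution: P(Rh+) = 1.
Independent loci: 1/2 × 1 = 1/2.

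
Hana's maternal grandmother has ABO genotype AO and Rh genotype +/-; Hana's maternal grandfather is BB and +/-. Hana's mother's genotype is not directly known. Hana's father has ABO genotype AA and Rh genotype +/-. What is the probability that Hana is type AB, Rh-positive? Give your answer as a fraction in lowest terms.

Hana's mother's ABO genotype from AO × BB: 1/2 AB, 1/2 BO.
Crossing each possibility with the father AA and summing P(type AB): 1/2·1/2 + 1/2·1/2 = 1/2.
Similarly for Rh via the mother's Rh distribution: P(Rh+) = 3/4.
Independent loci: 1/2 × 3/4 = 3/8.

3/8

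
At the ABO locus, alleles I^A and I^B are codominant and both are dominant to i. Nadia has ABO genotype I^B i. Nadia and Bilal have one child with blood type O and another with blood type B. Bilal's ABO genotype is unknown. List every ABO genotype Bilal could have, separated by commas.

For each candidate genotype of Bilal, check whether crossing it with I^B i can produce every observed child phenotype.
  I^A I^A → possible child types {A, AB} ✗
  I^A I^B → possible child types {A, B, AB} ✗
  I^A i → possible child types {O, A, B, AB} ✓
  I^B I^B → possible child types {B} ✗
  I^B i → possible child types {O, B} ✓
  i i → possible child types {O, B} ✓

I^A i, I^B i, i i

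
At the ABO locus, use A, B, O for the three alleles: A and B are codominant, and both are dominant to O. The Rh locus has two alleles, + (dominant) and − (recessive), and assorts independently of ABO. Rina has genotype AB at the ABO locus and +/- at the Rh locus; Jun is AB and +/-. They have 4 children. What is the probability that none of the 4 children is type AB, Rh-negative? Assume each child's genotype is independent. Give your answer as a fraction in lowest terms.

ABO cross AB × AB → 1/4 A, 1/4 B, 1/2 AB.
Rh cross +/- × +/- → 3/4 Rh+, 1/4 Rh-; so P(type AB, Rh-negative) = 1/2 × 1/4 = 1/8 per child.
P(not type AB, Rh-negative) = 7/8 for one child; (7/8)^4 = 2401/4096.

2401/4096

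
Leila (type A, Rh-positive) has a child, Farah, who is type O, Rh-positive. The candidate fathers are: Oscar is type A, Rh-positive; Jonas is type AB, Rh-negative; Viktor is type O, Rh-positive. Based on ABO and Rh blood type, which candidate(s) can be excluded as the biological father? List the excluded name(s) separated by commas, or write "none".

Jonas

A candidate is excluded only if no genotype consistent with his phenotype could produce a type O, Rh-positive child with a type A, Rh-positive mother.
Jonas (type AB, Rh-): no genotype consistent with that phenotype can produce a type-O Rh+ child with a type-A mother.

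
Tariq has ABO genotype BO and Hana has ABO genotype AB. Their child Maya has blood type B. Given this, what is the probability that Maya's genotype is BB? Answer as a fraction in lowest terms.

1/2

Cross BO × AB → 1/4 AB, 1/4 AO, 1/4 BB, 1/4 BO.
Type-B genotypes among offspring: BB (1/4), BO (1/4); total 1/2.
P(BB | type B) = (1/4) / (1/2) = 1/2.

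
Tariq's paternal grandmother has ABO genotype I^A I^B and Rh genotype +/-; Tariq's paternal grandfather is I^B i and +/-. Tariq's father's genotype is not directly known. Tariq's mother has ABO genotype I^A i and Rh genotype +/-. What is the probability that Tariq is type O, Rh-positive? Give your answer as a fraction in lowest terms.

Tariq's father's ABO genotype from I^A I^B × I^B i: 1/4 I^A I^B, 1/4 I^A i, 1/4 I^B I^B, 1/4 I^B i.
Crossing each possibility with the mother I^A i and summing P(type O): 1/4·0 + 1/4·1/4 + 1/4·0 + 1/4·1/4 = 1/8.
Similarly for Rh via the father's Rh distribution: P(Rh+) = 3/4.
Independent loci: 1/8 × 3/4 = 3/32.

3/32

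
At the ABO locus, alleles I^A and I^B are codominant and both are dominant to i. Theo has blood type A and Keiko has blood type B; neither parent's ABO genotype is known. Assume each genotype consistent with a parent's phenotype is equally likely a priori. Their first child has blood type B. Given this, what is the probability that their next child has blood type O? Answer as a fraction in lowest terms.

1/12

Possible genotypes: Theo ∈ {I^A I^A, I^A i}; Keiko ∈ {I^B I^B, I^B i}.
Weight each parental genotype pair by prior × P(type-B child):
  I^A i × I^B I^B: posterior weight 2/3; P(next child type O) = 0.
  I^A i × I^B i: posterior weight 1/3; P(next child type O) = 1/4.
Weighted sum = 1/12.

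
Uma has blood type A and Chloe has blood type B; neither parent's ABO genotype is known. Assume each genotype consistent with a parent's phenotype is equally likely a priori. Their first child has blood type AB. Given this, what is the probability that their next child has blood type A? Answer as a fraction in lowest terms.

5/36

Possible genotypes: Uma ∈ {AA, AO}; Chloe ∈ {BB, BO}.
Weight each parental genotype pair by prior × P(type-AB child):
  AA × BB: posterior weight 4/9; P(next child type A) = 0.
  AA × BO: posterior weight 2/9; P(next child type A) = 1/2.
  AO × BB: posterior weight 2/9; P(next child type A) = 0.
  AO × BO: posterior weight 1/9; P(next child type A) = 1/4.
Weighted sum = 5/36.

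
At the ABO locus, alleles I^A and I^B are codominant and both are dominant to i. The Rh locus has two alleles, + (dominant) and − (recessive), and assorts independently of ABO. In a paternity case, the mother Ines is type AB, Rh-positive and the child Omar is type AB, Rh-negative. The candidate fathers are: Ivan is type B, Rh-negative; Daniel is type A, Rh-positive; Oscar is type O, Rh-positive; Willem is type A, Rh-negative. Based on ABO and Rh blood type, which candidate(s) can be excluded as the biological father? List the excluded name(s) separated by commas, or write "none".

Oscar

A candidate is excluded only if no genotype consistent with his phenotype could produce a type AB, Rh-negative child with a type AB, Rh-positive mother.
Oscar (type O, Rh+): no genotype consistent with that phenotype can produce a type-AB Rh- child with a type-AB mother.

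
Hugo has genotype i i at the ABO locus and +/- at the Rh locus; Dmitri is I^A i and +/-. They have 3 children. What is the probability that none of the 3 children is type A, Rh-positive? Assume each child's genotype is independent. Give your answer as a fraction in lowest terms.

ABO cross i i × I^A i → 1/2 O, 1/2 A.
Rh cross +/- × +/- → 3/4 Rh+, 1/4 Rh-; so P(type A, Rh-positive) = 1/2 × 3/4 = 3/8 per child.
P(not type A, Rh-positive) = 5/8 for one child; (5/8)^3 = 125/512.

125/512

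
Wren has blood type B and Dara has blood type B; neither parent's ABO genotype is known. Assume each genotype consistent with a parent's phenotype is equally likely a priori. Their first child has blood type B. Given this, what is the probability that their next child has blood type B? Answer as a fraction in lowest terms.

19/20

Possible genotypes: Wren ∈ {BB, BO}; Dara ∈ {BB, BO}.
Weight each parental genotype pair by prior × P(type-B child):
  BB × BB: posterior weight 4/15; P(next child type B) = 1.
  BB × BO: posterior weight 4/15; P(next child type B) = 1.
  BO × BB: posterior weight 4/15; P(next child type B) = 1.
  BO × BO: posterior weight 1/5; P(next child type B) = 3/4.
Weighted sum = 19/20.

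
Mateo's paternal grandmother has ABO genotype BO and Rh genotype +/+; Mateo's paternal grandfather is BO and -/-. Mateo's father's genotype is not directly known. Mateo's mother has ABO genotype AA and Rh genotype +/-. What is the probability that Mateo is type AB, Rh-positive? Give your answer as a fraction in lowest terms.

Mateo's father's ABO genotype from BO × BO: 1/4 BB, 1/2 BO, 1/4 OO.
Crossing each possibility with the mother AA and summing P(type AB): 1/4·1 + 1/2·1/2 + 1/4·0 = 1/2.
Similarly for Rh via the father's Rh distribution: P(Rh+) = 3/4.
Independent loci: 1/2 × 3/4 = 3/8.

3/8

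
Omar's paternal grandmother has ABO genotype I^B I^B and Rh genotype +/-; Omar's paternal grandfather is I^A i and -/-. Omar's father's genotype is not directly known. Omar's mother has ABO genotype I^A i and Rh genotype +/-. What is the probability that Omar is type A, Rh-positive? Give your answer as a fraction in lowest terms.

15/64

Omar's father's ABO genotype from I^B I^B × I^A i: 1/2 I^A I^B, 1/2 I^B i.
Crossing each possibility with the mother I^A i and summing P(type A): 1/2·1/2 + 1/2·1/4 = 3/8.
Similarly for Rh via the father's Rh distribution: P(Rh+) = 5/8.
Independent loci: 3/8 × 5/8 = 15/64.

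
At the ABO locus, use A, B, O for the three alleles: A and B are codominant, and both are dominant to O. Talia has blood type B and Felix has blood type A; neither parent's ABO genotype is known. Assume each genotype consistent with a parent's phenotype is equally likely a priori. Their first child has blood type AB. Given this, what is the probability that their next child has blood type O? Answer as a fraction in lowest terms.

Possible genotypes: Talia ∈ {BB, BO}; Felix ∈ {AA, AO}.
Weight each parental genotype pair by prior × P(type-AB child):
  BB × AA: posterior weight 4/9; P(next child type O) = 0.
  BB × AO: posterior weight 2/9; P(next child type O) = 0.
  BO × AA: posterior weight 2/9; P(next child type O) = 0.
  BO × AO: posterior weight 1/9; P(next child type O) = 1/4.
Weighted sum = 1/36.

1/36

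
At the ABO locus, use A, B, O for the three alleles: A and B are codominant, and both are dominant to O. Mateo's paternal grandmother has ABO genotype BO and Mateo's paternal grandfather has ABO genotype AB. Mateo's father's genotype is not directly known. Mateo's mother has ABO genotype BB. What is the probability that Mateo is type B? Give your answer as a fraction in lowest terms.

3/4

Mateo's father's ABO genotype from BO × AB: 1/4 AB, 1/4 AO, 1/4 BB, 1/4 BO.
Crossing each possibility with the mother BB and summing P(type B): 1/4·1/2 + 1/4·1/2 + 1/4·1 + 1/4·1 = 3/4.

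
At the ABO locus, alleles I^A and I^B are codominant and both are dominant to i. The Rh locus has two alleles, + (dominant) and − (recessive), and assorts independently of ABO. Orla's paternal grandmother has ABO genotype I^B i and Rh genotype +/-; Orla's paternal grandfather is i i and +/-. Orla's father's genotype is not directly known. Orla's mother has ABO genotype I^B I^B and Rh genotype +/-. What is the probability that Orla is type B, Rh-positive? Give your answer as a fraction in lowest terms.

3/4

Orla's father's ABO genotype from I^B i × i i: 1/2 I^B i, 1/2 i i.
Crossing each possibility with the mother I^B I^B and summing P(type B): 1/2·1 + 1/2·1 = 1.
Similarly for Rh via the father's Rh distribution: P(Rh+) = 3/4.
Independent loci: 1 × 3/4 = 3/4.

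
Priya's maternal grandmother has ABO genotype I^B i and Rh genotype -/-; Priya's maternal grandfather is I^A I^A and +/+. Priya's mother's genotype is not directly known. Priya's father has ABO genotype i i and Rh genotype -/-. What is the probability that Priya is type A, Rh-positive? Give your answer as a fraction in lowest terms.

1/4

Priya's mother's ABO genotype from I^B i × I^A I^A: 1/2 I^A I^B, 1/2 I^A i.
Crossing each possibility with the father i i and summing P(type A): 1/2·1/2 + 1/2·1/2 = 1/2.
Similarly for Rh via the mother's Rh distribution: P(Rh+) = 1/2.
Independent loci: 1/2 × 1/2 = 1/4.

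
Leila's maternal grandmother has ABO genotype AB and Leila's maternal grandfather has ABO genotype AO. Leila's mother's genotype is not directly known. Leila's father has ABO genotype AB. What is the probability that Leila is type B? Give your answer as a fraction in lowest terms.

Leila's mother's ABO genotype from AB × AO: 1/4 AA, 1/4 AB, 1/4 AO, 1/4 BO.
Crossing each possibility with the father AB and summing P(type B): 1/4·0 + 1/4·1/4 + 1/4·1/4 + 1/4·1/2 = 1/4.

1/4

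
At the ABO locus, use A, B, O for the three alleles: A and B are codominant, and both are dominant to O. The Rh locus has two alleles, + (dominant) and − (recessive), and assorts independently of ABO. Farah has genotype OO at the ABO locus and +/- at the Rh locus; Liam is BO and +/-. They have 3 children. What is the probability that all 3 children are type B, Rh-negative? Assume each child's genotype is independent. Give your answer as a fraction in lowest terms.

ABO cross OO × BO → 1/2 O, 1/2 B.
Rh cross +/- × +/- → 3/4 Rh+, 1/4 Rh-; so P(type B, Rh-negative) = 1/2 × 1/4 = 1/8 per child.
All 3 independent: (1/8)^3 = 1/512.

1/512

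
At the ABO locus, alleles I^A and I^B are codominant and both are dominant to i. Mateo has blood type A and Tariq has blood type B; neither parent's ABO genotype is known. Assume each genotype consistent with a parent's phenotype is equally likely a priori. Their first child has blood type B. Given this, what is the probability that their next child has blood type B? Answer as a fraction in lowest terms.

Possible genotypes: Mateo ∈ {I^A I^A, I^A i}; Tariq ∈ {I^B I^B, I^B i}.
Weight each parental genotype pair by prior × P(type-B child):
  I^A i × I^B I^B: posterior weight 2/3; P(next child type B) = 1/2.
  I^A i × I^B i: posterior weight 1/3; P(next child type B) = 1/4.
Weighted sum = 5/12.

5/12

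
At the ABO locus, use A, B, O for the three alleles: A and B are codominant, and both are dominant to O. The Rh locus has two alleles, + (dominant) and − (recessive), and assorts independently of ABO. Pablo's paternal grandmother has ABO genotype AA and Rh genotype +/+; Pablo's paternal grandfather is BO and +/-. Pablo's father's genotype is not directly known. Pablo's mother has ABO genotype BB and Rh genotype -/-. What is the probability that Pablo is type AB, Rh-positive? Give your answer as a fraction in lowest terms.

3/8

Pablo's father's ABO genotype from AA × BO: 1/2 AB, 1/2 AO.
Crossing each possibility with the mother BB and summing P(type AB): 1/2·1/2 + 1/2·1/2 = 1/2.
Similarly for Rh via the father's Rh distribution: P(Rh+) = 3/4.
Independent loci: 1/2 × 3/4 = 3/8.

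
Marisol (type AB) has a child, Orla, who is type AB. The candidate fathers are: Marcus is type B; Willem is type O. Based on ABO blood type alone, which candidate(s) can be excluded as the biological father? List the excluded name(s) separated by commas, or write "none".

Willem

A candidate is excluded only if no genotype consistent with his phenotype could produce a type AB child with a type AB mother.
Willem (type O): no genotype consistent with that phenotype can produce a type-AB child with a type-AB mother.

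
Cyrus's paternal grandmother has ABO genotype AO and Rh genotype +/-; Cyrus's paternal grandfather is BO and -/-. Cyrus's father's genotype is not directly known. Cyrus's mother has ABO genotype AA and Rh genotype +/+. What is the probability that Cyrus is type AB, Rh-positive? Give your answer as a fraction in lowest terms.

1/4

Cyrus's father's ABO genotype from AO × BO: 1/4 AB, 1/4 AO, 1/4 BO, 1/4 OO.
Crossing each possibility with the mother AA and summing P(type AB): 1/4·1/2 + 1/4·0 + 1/4·1/2 + 1/4·0 = 1/4.
Similarly for Rh via the father's Rh distribution: P(Rh+) = 1.
Independent loci: 1/4 × 1 = 1/4.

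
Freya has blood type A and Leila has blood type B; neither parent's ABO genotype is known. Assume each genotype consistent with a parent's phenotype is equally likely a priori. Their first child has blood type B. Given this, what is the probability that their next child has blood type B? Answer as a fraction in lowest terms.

5/12

Possible genotypes: Freya ∈ {I^A I^A, I^A i}; Leila ∈ {I^B I^B, I^B i}.
Weight each parental genotype pair by prior × P(type-B child):
  I^A i × I^B I^B: posterior weight 2/3; P(next child type B) = 1/2.
  I^A i × I^B i: posterior weight 1/3; P(next child type B) = 1/4.
Weighted sum = 5/12.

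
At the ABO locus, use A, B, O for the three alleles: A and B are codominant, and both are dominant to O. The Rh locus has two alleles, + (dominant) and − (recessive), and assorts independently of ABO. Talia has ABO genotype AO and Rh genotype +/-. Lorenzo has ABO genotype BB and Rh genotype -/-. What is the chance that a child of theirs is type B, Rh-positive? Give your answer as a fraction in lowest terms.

ABO cross AO × BB → offspring phenotypes: 1/2 B, 1/2 AB.
Rh cross +/- × -/- → 1/2 Rh+, 1/2 Rh-.
Independent loci: P(type B, Rh-positive) = 1/2 × 1/2 = 1/4.

1/4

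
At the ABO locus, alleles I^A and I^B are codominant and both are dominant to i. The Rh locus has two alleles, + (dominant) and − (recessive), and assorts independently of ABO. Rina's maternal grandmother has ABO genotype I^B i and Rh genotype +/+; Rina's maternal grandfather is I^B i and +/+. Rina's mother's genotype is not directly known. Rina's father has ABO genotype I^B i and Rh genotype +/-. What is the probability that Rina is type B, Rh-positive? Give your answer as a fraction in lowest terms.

Rina's mother's ABO genotype from I^B i × I^B i: 1/4 I^B I^B, 1/2 I^B i, 1/4 i i.
Crossing each possibility with the father I^B i and summing P(type B): 1/4·1 + 1/2·3/4 + 1/4·1/2 = 3/4.
Similarly for Rh via the mother's Rh distribution: P(Rh+) = 1.
Independent loci: 3/4 × 1 = 3/4.

3/4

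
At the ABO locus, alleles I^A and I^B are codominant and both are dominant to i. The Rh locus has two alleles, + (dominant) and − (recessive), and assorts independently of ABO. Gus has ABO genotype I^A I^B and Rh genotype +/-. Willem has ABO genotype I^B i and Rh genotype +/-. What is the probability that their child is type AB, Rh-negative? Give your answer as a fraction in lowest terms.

ABO cross I^A I^B × I^B i → offspring phenotypes: 1/4 A, 1/2 B, 1/4 AB.
Rh cross +/- × +/- → 3/4 Rh+, 1/4 Rh-.
Independent loci: P(type AB, Rh-negative) = 1/4 × 1/4 = 1/16.

1/16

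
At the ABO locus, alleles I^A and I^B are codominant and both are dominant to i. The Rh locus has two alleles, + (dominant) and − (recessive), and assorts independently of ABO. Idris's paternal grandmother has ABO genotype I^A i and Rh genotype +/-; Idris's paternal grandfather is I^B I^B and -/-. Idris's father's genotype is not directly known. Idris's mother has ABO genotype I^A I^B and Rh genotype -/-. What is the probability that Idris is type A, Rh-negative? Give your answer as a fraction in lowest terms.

3/16

Idris's father's ABO genotype from I^A i × I^B I^B: 1/2 I^A I^B, 1/2 I^B i.
Crossing each possibility with the mother I^A I^B and summing P(type A): 1/2·1/4 + 1/2·1/4 = 1/4.
Similarly for Rh via the father's Rh distribution: P(Rh-) = 3/4.
Independent loci: 1/4 × 3/4 = 3/16.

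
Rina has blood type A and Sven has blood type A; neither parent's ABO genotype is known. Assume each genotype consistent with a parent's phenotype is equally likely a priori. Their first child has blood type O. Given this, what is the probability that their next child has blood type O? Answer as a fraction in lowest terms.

Possible genotypes: Rina ∈ {AA, AO}; Sven ∈ {AA, AO}.
Weight each parental genotype pair by prior × P(type-O child):
  AO × AO: posterior weight 1; P(next child type O) = 1/4.
Weighted sum = 1/4.

1/4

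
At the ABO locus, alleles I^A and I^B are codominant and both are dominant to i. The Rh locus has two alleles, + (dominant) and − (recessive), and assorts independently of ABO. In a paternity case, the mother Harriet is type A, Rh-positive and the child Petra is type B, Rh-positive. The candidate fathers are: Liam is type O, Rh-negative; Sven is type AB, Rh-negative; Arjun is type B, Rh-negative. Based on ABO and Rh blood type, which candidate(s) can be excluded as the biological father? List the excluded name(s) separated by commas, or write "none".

Liam

A candidate is excluded only if no genotype consistent with his phenotype could produce a type B, Rh-positive child with a type A, Rh-positive mother.
Liam (type O, Rh-): no genotype consistent with that phenotype can produce a type-B Rh+ child with a type-A mother.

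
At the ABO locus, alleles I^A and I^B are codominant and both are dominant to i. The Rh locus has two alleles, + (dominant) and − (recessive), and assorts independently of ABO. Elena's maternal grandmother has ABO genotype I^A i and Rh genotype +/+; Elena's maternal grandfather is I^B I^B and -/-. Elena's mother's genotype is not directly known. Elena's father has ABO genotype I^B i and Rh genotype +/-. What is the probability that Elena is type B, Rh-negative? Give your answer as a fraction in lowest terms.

5/32

Elena's mother's ABO genotype from I^A i × I^B I^B: 1/2 I^A I^B, 1/2 I^B i.
Crossing each possibility with the father I^B i and summing P(type B): 1/2·1/2 + 1/2·3/4 = 5/8.
Similarly for Rh via the mother's Rh distribution: P(Rh-) = 1/4.
Independent loci: 5/8 × 1/4 = 5/32.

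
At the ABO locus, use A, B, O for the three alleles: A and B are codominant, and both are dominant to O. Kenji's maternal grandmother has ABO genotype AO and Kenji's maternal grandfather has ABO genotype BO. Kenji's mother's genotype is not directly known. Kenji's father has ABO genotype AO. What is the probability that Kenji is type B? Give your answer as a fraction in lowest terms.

1/8

Kenji's mother's ABO genotype from AO × BO: 1/4 AB, 1/4 AO, 1/4 BO, 1/4 OO.
Crossing each possibility with the father AO and summing P(type B): 1/4·1/4 + 1/4·0 + 1/4·1/4 + 1/4·0 = 1/8.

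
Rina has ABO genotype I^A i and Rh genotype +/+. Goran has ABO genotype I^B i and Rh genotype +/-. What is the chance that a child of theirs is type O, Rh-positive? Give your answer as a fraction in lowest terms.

1/4

ABO cross I^A i × I^B i → offspring phenotypes: 1/4 O, 1/4 A, 1/4 B, 1/4 AB.
Rh cross +/+ × +/- → 1 Rh+.
Independent loci: P(type O, Rh-positive) = 1/4 × 1 = 1/4.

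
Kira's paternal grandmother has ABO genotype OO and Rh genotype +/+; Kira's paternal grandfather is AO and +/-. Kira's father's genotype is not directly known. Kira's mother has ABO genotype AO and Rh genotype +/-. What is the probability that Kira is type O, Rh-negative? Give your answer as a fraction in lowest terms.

Kira's father's ABO genotype from OO × AO: 1/2 AO, 1/2 OO.
Crossing each possibility with the mother AO and summing P(type O): 1/2·1/4 + 1/2·1/2 = 3/8.
Similarly for Rh via the father's Rh distribution: P(Rh-) = 1/8.
Independent loci: 3/8 × 1/8 = 3/64.

3/64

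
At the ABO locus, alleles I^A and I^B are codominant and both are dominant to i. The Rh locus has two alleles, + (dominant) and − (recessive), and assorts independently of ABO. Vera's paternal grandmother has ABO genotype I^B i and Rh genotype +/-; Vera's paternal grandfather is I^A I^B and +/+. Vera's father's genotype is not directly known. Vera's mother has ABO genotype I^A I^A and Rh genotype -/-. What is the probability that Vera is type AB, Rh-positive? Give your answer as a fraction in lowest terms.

3/8

Vera's father's ABO genotype from I^B i × I^A I^B: 1/4 I^A I^B, 1/4 I^A i, 1/4 I^B I^B, 1/4 I^B i.
Crossing each possibility with the mother I^A I^A and summing P(type AB): 1/4·1/2 + 1/4·0 + 1/4·1 + 1/4·1/2 = 1/2.
Similarly for Rh via the father's Rh distribution: P(Rh+) = 3/4.
Independent loci: 1/2 × 3/4 = 3/8.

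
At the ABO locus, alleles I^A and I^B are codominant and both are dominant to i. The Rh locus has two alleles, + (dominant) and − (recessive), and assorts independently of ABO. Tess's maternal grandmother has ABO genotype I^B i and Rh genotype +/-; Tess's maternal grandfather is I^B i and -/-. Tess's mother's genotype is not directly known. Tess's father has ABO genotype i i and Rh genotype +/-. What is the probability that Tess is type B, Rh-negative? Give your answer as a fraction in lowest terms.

Tess's mother's ABO genotype from I^B i × I^B i: 1/4 I^B I^B, 1/2 I^B i, 1/4 i i.
Crossing each possibility with the father i i and summing P(type B): 1/4·1 + 1/2·1/2 + 1/4·0 = 1/2.
Similarly for Rh via the mother's Rh distribution: P(Rh-) = 3/8.
Independent loci: 1/2 × 3/8 = 3/16.

3/16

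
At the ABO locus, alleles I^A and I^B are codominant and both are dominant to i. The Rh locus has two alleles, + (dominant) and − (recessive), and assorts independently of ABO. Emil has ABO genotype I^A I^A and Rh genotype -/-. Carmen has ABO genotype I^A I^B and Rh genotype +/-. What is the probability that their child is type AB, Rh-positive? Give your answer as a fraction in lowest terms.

1/4

ABO cross I^A I^A × I^A I^B → offspring phenotypes: 1/2 A, 1/2 AB.
Rh cross -/- × +/- → 1/2 Rh+, 1/2 Rh-.
Independent loci: P(type AB, Rh-positive) = 1/2 × 1/2 = 1/4.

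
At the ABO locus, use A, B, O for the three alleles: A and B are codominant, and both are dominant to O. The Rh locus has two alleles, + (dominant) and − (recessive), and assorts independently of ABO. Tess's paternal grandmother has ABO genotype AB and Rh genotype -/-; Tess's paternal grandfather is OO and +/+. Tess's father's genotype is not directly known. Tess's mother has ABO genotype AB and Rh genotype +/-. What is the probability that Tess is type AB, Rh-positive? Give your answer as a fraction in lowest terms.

Tess's father's ABO genotype from AB × OO: 1/2 AO, 1/2 BO.
Crossing each possibility with the mother AB and summing P(type AB): 1/2·1/4 + 1/2·1/4 = 1/4.
Similarly for Rh via the father's Rh distribution: P(Rh+) = 3/4.
Independent loci: 1/4 × 3/4 = 3/16.

3/16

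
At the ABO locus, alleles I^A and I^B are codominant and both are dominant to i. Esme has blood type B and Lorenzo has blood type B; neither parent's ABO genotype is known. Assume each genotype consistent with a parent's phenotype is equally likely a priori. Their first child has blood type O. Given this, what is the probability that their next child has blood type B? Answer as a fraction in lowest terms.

3/4

Possible genotypes: Esme ∈ {I^B I^B, I^B i}; Lorenzo ∈ {I^B I^B, I^B i}.
Weight each parental genotype pair by prior × P(type-O child):
  I^B i × I^B i: posterior weight 1; P(next child type B) = 3/4.
Weighted sum = 3/4.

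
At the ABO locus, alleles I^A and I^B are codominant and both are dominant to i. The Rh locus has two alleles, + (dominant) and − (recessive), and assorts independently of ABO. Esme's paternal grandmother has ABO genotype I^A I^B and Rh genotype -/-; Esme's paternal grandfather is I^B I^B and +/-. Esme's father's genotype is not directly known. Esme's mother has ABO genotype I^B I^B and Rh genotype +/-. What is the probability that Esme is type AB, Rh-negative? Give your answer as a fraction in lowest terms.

3/32

Esme's father's ABO genotype from I^A I^B × I^B I^B: 1/2 I^A I^B, 1/2 I^B I^B.
Crossing each possibility with the mother I^B I^B and summing P(type AB): 1/2·1/2 + 1/2·0 = 1/4.
Similarly for Rh via the father's Rh distribution: P(Rh-) = 3/8.
Independent loci: 1/4 × 3/8 = 3/32.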